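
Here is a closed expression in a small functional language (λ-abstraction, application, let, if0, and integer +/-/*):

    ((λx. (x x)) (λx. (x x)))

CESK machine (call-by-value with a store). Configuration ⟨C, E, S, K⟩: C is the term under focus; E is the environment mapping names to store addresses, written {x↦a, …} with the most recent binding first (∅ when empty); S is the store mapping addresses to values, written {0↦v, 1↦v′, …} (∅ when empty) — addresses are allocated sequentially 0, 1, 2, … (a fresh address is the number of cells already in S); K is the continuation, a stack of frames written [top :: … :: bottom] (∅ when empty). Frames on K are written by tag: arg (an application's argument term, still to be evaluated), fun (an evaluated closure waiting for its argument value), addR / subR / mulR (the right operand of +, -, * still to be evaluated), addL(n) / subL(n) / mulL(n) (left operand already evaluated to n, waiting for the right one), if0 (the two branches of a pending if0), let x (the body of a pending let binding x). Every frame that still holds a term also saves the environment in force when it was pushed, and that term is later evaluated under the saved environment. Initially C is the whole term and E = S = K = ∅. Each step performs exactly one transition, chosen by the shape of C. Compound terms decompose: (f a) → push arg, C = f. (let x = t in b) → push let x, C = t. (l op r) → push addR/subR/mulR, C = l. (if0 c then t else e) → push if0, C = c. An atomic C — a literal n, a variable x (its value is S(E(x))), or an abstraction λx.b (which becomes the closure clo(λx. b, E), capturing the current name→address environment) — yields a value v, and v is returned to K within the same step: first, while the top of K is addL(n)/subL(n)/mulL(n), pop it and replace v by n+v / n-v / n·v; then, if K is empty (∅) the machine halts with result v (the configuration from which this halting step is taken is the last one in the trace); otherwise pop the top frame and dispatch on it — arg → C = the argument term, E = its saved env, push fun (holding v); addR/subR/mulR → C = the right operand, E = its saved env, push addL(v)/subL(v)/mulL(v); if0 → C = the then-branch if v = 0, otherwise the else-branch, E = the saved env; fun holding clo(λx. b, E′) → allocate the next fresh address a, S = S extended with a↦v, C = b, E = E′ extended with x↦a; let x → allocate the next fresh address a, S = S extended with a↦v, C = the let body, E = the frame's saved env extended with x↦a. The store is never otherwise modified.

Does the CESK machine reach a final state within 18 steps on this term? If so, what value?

[0] [C=((λx. (x x)) (λx. (x x))) | E=∅ | S=∅ | K=∅]
[1] [C=(λx. (x x)) | E=∅ | S=∅ | K=[arg]]
[2] [C=(λx. (x x)) | E=∅ | S=∅ | K=[fun]]
[3] [C=(x x) | E={x↦0} | S={0↦clo(λx. (x x), ∅)} | K=∅]
[4] [C=x | E={x↦0} | S={0↦clo(λx. (x x), ∅)} | K=[arg]]
[5] [C=x | E={x↦0} | S={0↦clo(λx. (x x), ∅)} | K=[fun]]
[6] [C=(x x) | E={x↦1} | S={0↦clo(λx. (x x), ∅), 1↦clo(λx. (x x), ∅)} | K=∅]
[7] [C=x | E={x↦1} | S={0↦clo(λx. (x x), ∅), 1↦clo(λx. (x x), ∅)} | K=[arg]]
[8] [C=x | E={x↦1} | S={0↦clo(λx. (x x), ∅), 1↦clo(λx. (x x), ∅)} | K=[fun]]
[9] [C=(x x) | E={x↦2} | S={0↦clo(λx. (x x), ∅), 1↦clo(λx. (x x), ∅), 2↦clo(λx. (x x), ∅)} | K=∅]
[10] [C=x | E={x↦2} | S={0↦clo(λx. (x x), ∅), 1↦clo(λx. (x x), ∅), 2↦clo(λx. (x x), ∅)} | K=[arg]]
[11] [C=x | E={x↦2} | S={0↦clo(λx. (x x), ∅), 1↦clo(λx. (x x), ∅), 2↦clo(λx. (x x), ∅)} | K=[fun]]
[12] [C=(x x) | E={x↦3} | S={0↦clo(λx. (x x), ∅), 1↦clo(λx. (x x), ∅), 2↦clo(λx. (x x), ∅), 3↦clo(λx. (x x), ∅)} | K=∅]
[13] [C=x | E={x↦3} | S={0↦clo(λx. (x x), ∅), 1↦clo(λx. (x x), ∅), 2↦clo(λx. (x x), ∅), 3↦clo(λx. (x x), ∅)} | K=[arg]]
[14] [C=x | E={x↦3} | S={0↦clo(λx. (x x), ∅), 1↦clo(λx. (x x), ∅), 2↦clo(λx. (x x), ∅), 3↦clo(λx. (x x), ∅)} | K=[fun]]
[15] [C=(x x) | E={x↦4} | S={0↦clo(λx. (x x), ∅), 1↦clo(λx. (x x), ∅), 2↦clo(λx. (x x), ∅), 3↦clo(λx. (x x), ∅), 4↦clo(λx. (x x), ∅)} | K=∅]
[16] [C=x | E={x↦4} | S={0↦clo(λx. (x x), ∅), 1↦clo(λx. (x x), ∅), 2↦clo(λx. (x x), ∅), 3↦clo(λx. (x x), ∅), 4↦clo(λx. (x x), ∅)} | K=[arg]]
[17] [C=x | E={x↦4} | S={0↦clo(λx. (x x), ∅), 1↦clo(λx. (x x), ∅), 2↦clo(λx. (x x), ∅), 3↦clo(λx. (x x), ∅), 4↦clo(λx. (x x), ∅)} | K=[fun]]
[18] [C=(x x) | E={x↦5} | S={0↦clo(λx. (x x), ∅), 1↦clo(λx. (x x), ∅), 2↦clo(λx. (x x), ∅), 3↦clo(λx. (x x), ∅), 4↦clo(λx. (x x), ∅), 5↦clo(λx. (x x), ∅)} | K=∅]
→ 18 transitions taken and the configuration is still not final: no result within 18 steps

Answer: DIVERGES (no final state within 18 steps)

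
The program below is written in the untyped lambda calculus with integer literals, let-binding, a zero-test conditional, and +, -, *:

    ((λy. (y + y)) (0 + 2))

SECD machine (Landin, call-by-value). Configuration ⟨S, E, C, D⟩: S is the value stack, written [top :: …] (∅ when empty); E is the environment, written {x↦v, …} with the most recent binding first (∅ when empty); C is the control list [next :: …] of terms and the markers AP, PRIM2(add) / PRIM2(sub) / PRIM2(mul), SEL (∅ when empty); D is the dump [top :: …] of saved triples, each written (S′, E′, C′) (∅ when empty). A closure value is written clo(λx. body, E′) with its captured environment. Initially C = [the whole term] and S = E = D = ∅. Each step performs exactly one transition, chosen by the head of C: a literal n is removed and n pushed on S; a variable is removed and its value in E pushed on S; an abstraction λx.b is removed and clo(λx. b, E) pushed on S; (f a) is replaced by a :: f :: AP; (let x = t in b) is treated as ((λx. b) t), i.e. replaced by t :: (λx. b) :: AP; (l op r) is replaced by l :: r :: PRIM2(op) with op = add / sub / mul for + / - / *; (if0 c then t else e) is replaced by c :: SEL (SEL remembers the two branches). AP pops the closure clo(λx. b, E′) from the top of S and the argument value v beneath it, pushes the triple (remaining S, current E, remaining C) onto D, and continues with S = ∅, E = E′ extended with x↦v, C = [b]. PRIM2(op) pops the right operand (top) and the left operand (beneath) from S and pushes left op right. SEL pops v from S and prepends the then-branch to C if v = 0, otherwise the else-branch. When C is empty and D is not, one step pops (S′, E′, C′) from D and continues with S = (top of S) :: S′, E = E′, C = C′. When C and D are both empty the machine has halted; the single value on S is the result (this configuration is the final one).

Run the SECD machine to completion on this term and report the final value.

Answer: 4

Derivation:
[0] ⟨S=∅; E=∅; C=[((λy. (y + y)) (0 + 2))]; D=∅⟩
[1] ⟨S=∅; E=∅; C=[(0 + 2) :: (λy. (y + y)) :: AP]; D=∅⟩
[2] ⟨S=∅; E=∅; C=[0 :: 2 :: PRIM2(add) :: (λy. (y + y)) :: AP]; D=∅⟩
[3] ⟨S=[0]; E=∅; C=[2 :: PRIM2(add) :: (λy. (y + y)) :: AP]; D=∅⟩
[4] ⟨S=[2 :: 0]; E=∅; C=[PRIM2(add) :: (λy. (y + y)) :: AP]; D=∅⟩
[5] ⟨S=[2]; E=∅; C=[(λy. (y + y)) :: AP]; D=∅⟩
[6] ⟨S=[clo(λy. (y + y), ∅) :: 2]; E=∅; C=[AP]; D=∅⟩
[7] ⟨S=∅; E={y↦2}; C=[(y + y)]; D=[(∅, ∅, ∅)]⟩
[8] ⟨S=∅; E={y↦2}; C=[y :: y :: PRIM2(add)]; D=[(∅, ∅, ∅)]⟩
[9] ⟨S=[2]; E={y↦2}; C=[y :: PRIM2(add)]; D=[(∅, ∅, ∅)]⟩
[10] ⟨S=[2 :: 2]; E={y↦2}; C=[PRIM2(add)]; D=[(∅, ∅, ∅)]⟩
[11] ⟨S=[4]; E={y↦2}; C=∅; D=[(∅, ∅, ∅)]⟩
[12] ⟨S=[4]; E=∅; C=∅; D=∅⟩
→ final value 4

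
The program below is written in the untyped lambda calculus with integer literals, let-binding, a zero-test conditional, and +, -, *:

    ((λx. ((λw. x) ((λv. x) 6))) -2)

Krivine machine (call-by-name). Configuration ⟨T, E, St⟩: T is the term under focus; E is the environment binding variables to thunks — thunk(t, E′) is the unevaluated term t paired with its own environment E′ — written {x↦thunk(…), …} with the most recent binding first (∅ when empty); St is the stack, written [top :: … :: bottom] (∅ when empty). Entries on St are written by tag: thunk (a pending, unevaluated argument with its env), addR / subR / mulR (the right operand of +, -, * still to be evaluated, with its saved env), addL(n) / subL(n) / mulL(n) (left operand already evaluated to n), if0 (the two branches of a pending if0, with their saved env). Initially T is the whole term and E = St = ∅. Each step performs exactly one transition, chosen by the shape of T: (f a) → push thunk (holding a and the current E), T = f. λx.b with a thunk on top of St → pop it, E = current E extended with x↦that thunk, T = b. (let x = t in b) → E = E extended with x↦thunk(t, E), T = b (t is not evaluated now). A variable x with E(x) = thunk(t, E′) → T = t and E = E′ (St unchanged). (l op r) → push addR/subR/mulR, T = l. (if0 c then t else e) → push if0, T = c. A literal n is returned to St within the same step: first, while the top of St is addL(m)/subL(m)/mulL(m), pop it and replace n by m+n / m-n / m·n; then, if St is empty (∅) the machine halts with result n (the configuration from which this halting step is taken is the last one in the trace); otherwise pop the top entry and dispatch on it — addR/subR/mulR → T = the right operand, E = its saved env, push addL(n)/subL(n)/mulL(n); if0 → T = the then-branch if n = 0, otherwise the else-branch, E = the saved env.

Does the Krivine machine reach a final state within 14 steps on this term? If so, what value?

0. ⟨T=((λx. ((λw. x) ((λv. x) 6))) -2); E=∅; St=∅⟩
1. ⟨T=(λx. ((λw. x) ((λv. x) 6))); E=∅; St=[thunk]⟩
2. ⟨T=((λw. x) ((λv. x) 6)); E={x↦thunk(-2, ∅)}; St=∅⟩
3. ⟨T=(λw. x); E={x↦thunk(-2, ∅)}; St=[thunk]⟩
4. ⟨T=x; E={w↦thunk(((λv. x) 6), {x↦thunk(-2, ∅)}), x↦thunk(-2, ∅)}; St=∅⟩
5. ⟨T=-2; E=∅; St=∅⟩
→ final value -2

Answer: -2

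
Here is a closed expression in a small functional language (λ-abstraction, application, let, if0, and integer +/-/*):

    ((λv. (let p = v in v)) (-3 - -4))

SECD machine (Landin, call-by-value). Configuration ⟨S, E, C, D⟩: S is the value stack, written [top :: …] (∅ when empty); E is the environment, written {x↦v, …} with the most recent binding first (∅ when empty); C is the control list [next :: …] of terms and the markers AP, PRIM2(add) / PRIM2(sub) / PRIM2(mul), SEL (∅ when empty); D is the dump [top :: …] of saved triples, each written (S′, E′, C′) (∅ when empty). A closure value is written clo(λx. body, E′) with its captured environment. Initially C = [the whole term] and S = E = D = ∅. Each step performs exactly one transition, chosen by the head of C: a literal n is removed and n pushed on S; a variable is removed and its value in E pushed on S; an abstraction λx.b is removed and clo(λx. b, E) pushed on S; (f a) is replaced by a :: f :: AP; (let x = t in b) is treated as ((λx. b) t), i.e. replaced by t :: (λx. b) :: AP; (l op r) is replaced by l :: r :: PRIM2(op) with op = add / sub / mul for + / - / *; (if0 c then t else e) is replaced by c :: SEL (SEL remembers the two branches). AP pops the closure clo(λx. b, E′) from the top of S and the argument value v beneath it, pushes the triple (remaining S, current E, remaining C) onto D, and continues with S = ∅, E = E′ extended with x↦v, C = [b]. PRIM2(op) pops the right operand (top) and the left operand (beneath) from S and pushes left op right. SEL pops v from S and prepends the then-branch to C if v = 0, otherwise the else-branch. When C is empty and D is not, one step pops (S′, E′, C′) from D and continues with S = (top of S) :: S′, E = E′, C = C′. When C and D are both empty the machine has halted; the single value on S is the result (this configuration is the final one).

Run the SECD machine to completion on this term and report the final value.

Answer: 1

Machine steps:
step 0: ⟨S=∅; E=∅; C=[((λv. (let p = v in v)) (-3 - -4))]; D=∅⟩
step 1: ⟨S=∅; E=∅; C=[(-3 - -4) :: (λv. (let p = v in v)) :: AP]; D=∅⟩
step 2: ⟨S=∅; E=∅; C=[-3 :: -4 :: PRIM2(sub) :: (λv. (let p = v in v)) :: AP]; D=∅⟩
step 3: ⟨S=[-3]; E=∅; C=[-4 :: PRIM2(sub) :: (λv. (let p = v in v)) :: AP]; D=∅⟩
step 4: ⟨S=[-4 :: -3]; E=∅; C=[PRIM2(sub) :: (λv. (let p = v in v)) :: AP]; D=∅⟩
step 5: ⟨S=[1]; E=∅; C=[(λv. (let p = v in v)) :: AP]; D=∅⟩
step 6: ⟨S=[clo(λv. (let p = v in v), ∅) :: 1]; E=∅; C=[AP]; D=∅⟩
step 7: ⟨S=∅; E={v↦1}; C=[(let p = v in v)]; D=[(∅, ∅, ∅)]⟩
step 8: ⟨S=∅; E={v↦1}; C=[v :: (λp. v) :: AP]; D=[(∅, ∅, ∅)]⟩
step 9: ⟨S=[1]; E={v↦1}; C=[(λp. v) :: AP]; D=[(∅, ∅, ∅)]⟩
step 10: ⟨S=[clo(λp. v, {v↦1}) :: 1]; E={v↦1}; C=[AP]; D=[(∅, ∅, ∅)]⟩
step 11: ⟨S=∅; E={p↦1, v↦1}; C=[v]; D=[(∅, {v↦1}, ∅) :: (∅, ∅, ∅)]⟩
step 12: ⟨S=[1]; E={p↦1, v↦1}; C=∅; D=[(∅, {v↦1}, ∅) :: (∅, ∅, ∅)]⟩
step 13: ⟨S=[1]; E={v↦1}; C=∅; D=[(∅, ∅, ∅)]⟩
step 14: ⟨S=[1]; E=∅; C=∅; D=∅⟩
→ final value 1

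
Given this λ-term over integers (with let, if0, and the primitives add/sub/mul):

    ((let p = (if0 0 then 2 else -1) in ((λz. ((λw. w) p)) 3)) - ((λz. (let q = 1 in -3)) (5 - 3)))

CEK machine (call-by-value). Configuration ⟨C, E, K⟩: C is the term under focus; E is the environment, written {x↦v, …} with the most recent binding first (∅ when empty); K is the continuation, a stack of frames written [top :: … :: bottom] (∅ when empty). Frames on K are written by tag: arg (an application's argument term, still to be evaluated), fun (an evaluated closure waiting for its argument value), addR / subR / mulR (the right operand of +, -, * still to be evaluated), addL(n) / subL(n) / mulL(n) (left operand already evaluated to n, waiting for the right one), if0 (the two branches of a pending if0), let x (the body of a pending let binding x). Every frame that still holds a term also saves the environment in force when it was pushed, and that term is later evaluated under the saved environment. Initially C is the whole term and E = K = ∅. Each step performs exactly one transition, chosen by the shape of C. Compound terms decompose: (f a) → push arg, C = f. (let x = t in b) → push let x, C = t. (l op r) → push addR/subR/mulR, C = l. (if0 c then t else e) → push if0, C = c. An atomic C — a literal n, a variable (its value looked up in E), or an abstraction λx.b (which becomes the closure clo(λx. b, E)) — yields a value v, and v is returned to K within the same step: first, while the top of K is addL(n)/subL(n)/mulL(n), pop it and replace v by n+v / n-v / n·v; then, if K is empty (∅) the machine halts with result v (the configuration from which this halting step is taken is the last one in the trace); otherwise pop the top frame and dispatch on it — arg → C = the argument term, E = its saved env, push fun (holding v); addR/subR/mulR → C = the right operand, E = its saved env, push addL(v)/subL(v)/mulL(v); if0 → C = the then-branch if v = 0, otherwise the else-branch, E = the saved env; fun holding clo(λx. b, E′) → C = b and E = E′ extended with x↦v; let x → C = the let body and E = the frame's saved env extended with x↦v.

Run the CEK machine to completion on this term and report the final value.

Answer: 5

Execution trace:
step 0: [C=((let p = (if0 0 then 2 else -1) in ((λz. ((λw. w) p)) 3)) - ((λz. (let q = 1 in -3)) (5 - 3))) | E=∅ | K=∅]
step 1: [C=(let p = (if0 0 then 2 else -1) in ((λz. ((λw. w) p)) 3)) | E=∅ | K=[subR]]
step 2: [C=(if0 0 then 2 else -1) | E=∅ | K=[let p :: subR]]
step 3: [C=0 | E=∅ | K=[if0 :: let p :: subR]]
step 4: [C=2 | E=∅ | K=[let p :: subR]]
step 5: [C=((λz. ((λw. w) p)) 3) | E={p↦2} | K=[subR]]
step 6: [C=(λz. ((λw. w) p)) | E={p↦2} | K=[arg :: subR]]
step 7: [C=3 | E={p↦2} | K=[fun :: subR]]
step 8: [C=((λw. w) p) | E={z↦3, p↦2} | K=[subR]]
step 9: [C=(λw. w) | E={z↦3, p↦2} | K=[arg :: subR]]
step 10: [C=p | E={z↦3, p↦2} | K=[fun :: subR]]
step 11: [C=w | E={w↦2, z↦3, p↦2} | K=[subR]]
step 12: [C=((λz. (let q = 1 in -3)) (5 - 3)) | E=∅ | K=[subL(2)]]
step 13: [C=(λz. (let q = 1 in -3)) | E=∅ | K=[arg :: subL(2)]]
step 14: [C=(5 - 3) | E=∅ | K=[fun :: subL(2)]]
step 15: [C=5 | E=∅ | K=[subR :: fun :: subL(2)]]
step 16: [C=3 | E=∅ | K=[subL(5) :: fun :: subL(2)]]
step 17: [C=(let q = 1 in -3) | E={z↦2} | K=[subL(2)]]
step 18: [C=1 | E={z↦2} | K=[let q :: subL(2)]]
step 19: [C=-3 | E={q↦1, z↦2} | K=[subL(2)]]
→ final value 5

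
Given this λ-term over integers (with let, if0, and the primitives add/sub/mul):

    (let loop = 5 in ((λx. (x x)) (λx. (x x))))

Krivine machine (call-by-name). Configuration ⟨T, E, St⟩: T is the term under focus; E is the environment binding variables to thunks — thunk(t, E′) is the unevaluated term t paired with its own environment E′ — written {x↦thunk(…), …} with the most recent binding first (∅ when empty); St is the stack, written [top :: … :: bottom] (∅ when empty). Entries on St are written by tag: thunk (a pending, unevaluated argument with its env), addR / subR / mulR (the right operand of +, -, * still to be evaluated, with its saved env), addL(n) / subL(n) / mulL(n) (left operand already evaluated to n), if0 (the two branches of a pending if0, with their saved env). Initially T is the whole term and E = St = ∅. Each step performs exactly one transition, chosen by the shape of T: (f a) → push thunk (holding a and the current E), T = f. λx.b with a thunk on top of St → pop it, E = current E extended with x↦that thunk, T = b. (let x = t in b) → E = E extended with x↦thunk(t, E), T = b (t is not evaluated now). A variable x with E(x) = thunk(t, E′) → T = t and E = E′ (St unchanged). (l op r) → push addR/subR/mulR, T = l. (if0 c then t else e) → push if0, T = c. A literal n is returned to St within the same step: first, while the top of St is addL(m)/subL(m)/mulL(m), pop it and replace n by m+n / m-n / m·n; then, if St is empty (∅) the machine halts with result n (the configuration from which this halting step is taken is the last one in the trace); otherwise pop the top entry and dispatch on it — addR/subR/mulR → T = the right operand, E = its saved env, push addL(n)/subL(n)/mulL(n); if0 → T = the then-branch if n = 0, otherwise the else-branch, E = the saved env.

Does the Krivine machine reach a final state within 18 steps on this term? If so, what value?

[0] [T=(let loop = 5 in ((λx. (x x)) (λx. (x x)))) | E=∅ | St=∅]
[1] [T=((λx. (x x)) (λx. (x x))) | E={loop↦thunk(5, ∅)} | St=∅]
[2] [T=(λx. (x x)) | E={loop↦thunk(5, ∅)} | St=[thunk]]
[3] [T=(x x) | E={x↦thunk((λx. (x x)), {loop↦thunk(5, ∅)}), loop↦thunk(5, ∅)} | St=∅]
[4] [T=x | E={x↦thunk((λx. (x x)), {loop↦thunk(5, ∅)}), loop↦thunk(5, ∅)} | St=[thunk]]
[5] [T=(λx. (x x)) | E={loop↦thunk(5, ∅)} | St=[thunk]]
[6] [T=(x x) | E={x↦thunk(x, {x↦thunk((λx. (x x)), {loop↦thunk(5, ∅)}), loop↦thunk(5, ∅)}), loop↦thunk(5, ∅)} | St=∅]
[7] [T=x | E={x↦thunk(x, {x↦thunk((λx. (x x)), {loop↦thunk(5, ∅)}), loop↦thunk(5, ∅)}), loop↦thunk(5, ∅)} | St=[thunk]]
[8] [T=x | E={x↦thunk((λx. (x x)), {loop↦thunk(5, ∅)}), loop↦thunk(5, ∅)} | St=[thunk]]
[9] [T=(λx. (x x)) | E={loop↦thunk(5, ∅)} | St=[thunk]]
[10] [T=(x x) | E={x↦thunk(x, {x↦thunk(x, {x↦thunk((λx. (x x)), {loop↦thunk(5, ∅)}), loop↦thunk(5, ∅)}), loop↦thunk(5, ∅)}), loop↦thunk(5, ∅)} | St=∅]
[11] [T=x | E={x↦thunk(x, {x↦thunk(x, {x↦thunk((λx. (x x)), {loop↦thunk(5, ∅)}), loop↦thunk(5, ∅)}), loop↦thunk(5, ∅)}), loop↦thunk(5, ∅)} | St=[thunk]]
[12] [T=x | E={x↦thunk(x, {x↦thunk((λx. (x x)), {loop↦thunk(5, ∅)}), loop↦thunk(5, ∅)}), loop↦thunk(5, ∅)} | St=[thunk]]
[13] [T=x | E={x↦thunk((λx. (x x)), {loop↦thunk(5, ∅)}), loop↦thunk(5, ∅)} | St=[thunk]]
[14] [T=(λx. (x x)) | E={loop↦thunk(5, ∅)} | St=[thunk]]
[15] [T=(x x) | E={x↦thunk(x, {x↦thunk(x, {x↦thunk(x, {x↦thunk((λx. (x x)), {loop↦thunk(5, ∅)}), loop↦thunk(5, ∅)}), loop↦thunk(5, ∅)}), loop↦thunk(5, ∅)}), loop↦thunk(5, ∅)} | St=∅]
[16] [T=x | E={x↦thunk(x, {x↦thunk(x, {x↦thunk(x, {x↦thunk((λx. (x x)), {loop↦thunk(5, ∅)}), loop↦thunk(5, ∅)}), loop↦thunk(5, ∅)}), loop↦thunk(5, ∅)}), loop↦thunk(5, ∅)} | St=[thunk]]
[17] [T=x | E={x↦thunk(x, {x↦thunk(x, {x↦thunk((λx. (x x)), {loop↦thunk(5, ∅)}), loop↦thunk(5, ∅)}), loop↦thunk(5, ∅)}), loop↦thunk(5, ∅)} | St=[thunk]]
[18] [T=x | E={x↦thunk(x, {x↦thunk((λx. (x x)), {loop↦thunk(5, ∅)}), loop↦thunk(5, ∅)}), loop↦thunk(5, ∅)} | St=[thunk]]
→ 18 transitions taken and the configuration is still not final: no result within 18 steps

Answer: DIVERGES (no final state within 18 steps)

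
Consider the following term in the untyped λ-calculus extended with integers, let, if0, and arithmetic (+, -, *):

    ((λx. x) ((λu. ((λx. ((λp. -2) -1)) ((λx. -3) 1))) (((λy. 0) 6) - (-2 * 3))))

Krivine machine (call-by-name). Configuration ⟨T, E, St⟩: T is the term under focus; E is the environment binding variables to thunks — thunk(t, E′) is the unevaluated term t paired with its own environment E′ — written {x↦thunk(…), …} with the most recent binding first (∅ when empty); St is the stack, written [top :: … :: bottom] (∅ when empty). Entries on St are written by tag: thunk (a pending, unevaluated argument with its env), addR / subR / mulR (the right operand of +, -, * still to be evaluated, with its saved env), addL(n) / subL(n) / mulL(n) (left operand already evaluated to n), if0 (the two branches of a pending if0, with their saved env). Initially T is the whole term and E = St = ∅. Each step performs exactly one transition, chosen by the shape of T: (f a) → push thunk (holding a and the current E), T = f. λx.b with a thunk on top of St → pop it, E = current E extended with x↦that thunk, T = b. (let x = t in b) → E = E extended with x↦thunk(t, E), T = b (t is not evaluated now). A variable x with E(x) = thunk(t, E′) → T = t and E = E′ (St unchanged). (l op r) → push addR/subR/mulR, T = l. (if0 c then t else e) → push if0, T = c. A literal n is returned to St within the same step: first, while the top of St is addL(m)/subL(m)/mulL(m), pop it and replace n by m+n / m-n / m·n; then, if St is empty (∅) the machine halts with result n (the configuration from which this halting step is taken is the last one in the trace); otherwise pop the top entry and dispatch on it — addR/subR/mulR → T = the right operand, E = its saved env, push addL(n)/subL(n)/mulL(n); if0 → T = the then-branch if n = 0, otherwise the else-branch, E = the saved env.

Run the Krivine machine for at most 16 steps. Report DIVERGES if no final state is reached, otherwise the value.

t=0: ⟨T=((λx. x) ((λu. ((λx. ((λp. -2) -1)) ((λx. -3) 1))) (((λy. 0) 6) - (-2 * 3)))); E=∅; St=∅⟩
t=1: ⟨T=(λx. x); E=∅; St=[thunk]⟩
t=2: ⟨T=x; E={x↦thunk(((λu. ((λx. ((λp. -2) -1)) ((λx. -3) 1))) (((λy. 0) 6) - (-2 * 3))), ∅)}; St=∅⟩
t=3: ⟨T=((λu. ((λx. ((λp. -2) -1)) ((λx. -3) 1))) (((λy. 0) 6) - (-2 * 3))); E=∅; St=∅⟩
t=4: ⟨T=(λu. ((λx. ((λp. -2) -1)) ((λx. -3) 1))); E=∅; St=[thunk]⟩
t=5: ⟨T=((λx. ((λp. -2) -1)) ((λx. -3) 1)); E={u↦thunk((((λy. 0) 6) - (-2 * 3)), ∅)}; St=∅⟩
t=6: ⟨T=(λx. ((λp. -2) -1)); E={u↦thunk((((λy. 0) 6) - (-2 * 3)), ∅)}; St=[thunk]⟩
t=7: ⟨T=((λp. -2) -1); E={x↦thunk(((λx. -3) 1), {u↦thunk((((λy. 0) 6) - (-2 * 3)), ∅)}), u↦thunk((((λy. 0) 6) - (-2 * 3)), ∅)}; St=∅⟩
t=8: ⟨T=(λp. -2); E={x↦thunk(((λx. -3) 1), {u↦thunk((((λy. 0) 6) - (-2 * 3)), ∅)}), u↦thunk((((λy. 0) 6) - (-2 * 3)), ∅)}; St=[thunk]⟩
t=9: ⟨T=-2; E={p↦thunk(-1, {x↦thunk(((λx. -3) 1), {u↦thunk((((λy. 0) 6) - (-2 * 3)), ∅)}), u↦thunk((((λy. 0) 6) - (-2 * 3)), ∅)}), x↦thunk(((λx. -3) 1), {u↦thunk((((λy. 0) 6) - (-2 * 3)), ∅)}), u↦thunk((((λy. 0) 6) - (-2 * 3)), ∅)}; St=∅⟩
→ final value -2

Answer: -2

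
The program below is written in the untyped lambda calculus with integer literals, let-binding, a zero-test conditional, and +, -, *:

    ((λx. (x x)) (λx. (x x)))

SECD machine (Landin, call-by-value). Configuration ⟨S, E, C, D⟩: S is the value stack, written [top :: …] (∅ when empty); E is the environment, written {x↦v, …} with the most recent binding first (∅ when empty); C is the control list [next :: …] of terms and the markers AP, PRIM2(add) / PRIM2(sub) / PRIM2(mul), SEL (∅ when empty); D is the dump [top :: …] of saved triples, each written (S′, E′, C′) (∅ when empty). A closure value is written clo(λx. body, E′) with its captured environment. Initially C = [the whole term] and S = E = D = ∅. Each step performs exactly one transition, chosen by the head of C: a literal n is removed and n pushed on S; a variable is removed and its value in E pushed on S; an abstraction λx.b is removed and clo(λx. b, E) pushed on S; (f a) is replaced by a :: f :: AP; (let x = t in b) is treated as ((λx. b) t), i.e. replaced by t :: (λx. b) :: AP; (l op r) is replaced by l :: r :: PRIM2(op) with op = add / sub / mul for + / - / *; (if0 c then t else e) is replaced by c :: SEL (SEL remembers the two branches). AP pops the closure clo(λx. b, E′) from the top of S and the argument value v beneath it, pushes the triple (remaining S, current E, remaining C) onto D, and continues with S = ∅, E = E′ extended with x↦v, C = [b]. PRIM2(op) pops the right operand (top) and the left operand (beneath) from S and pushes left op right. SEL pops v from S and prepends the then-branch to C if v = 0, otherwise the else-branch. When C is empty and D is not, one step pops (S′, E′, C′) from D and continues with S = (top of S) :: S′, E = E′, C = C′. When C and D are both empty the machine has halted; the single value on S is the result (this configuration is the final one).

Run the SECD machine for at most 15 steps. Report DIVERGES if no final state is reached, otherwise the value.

t=0: ⟨S=∅; E=∅; C=[((λx. (x x)) (λx. (x x)))]; D=∅⟩
t=1: ⟨S=∅; E=∅; C=[(λx. (x x)) :: (λx. (x x)) :: AP]; D=∅⟩
t=2: ⟨S=[clo(λx. (x x), ∅)]; E=∅; C=[(λx. (x x)) :: AP]; D=∅⟩
t=3: ⟨S=[clo(λx. (x x), ∅) :: clo(λx. (x x), ∅)]; E=∅; C=[AP]; D=∅⟩
t=4: ⟨S=∅; E={x↦clo(λx. (x x), ∅)}; C=[(x x)]; D=[(∅, ∅, ∅)]⟩
t=5: ⟨S=∅; E={x↦clo(λx. (x x), ∅)}; C=[x :: x :: AP]; D=[(∅, ∅, ∅)]⟩
t=6: ⟨S=[clo(λx. (x x), ∅)]; E={x↦clo(λx. (x x), ∅)}; C=[x :: AP]; D=[(∅, ∅, ∅)]⟩
t=7: ⟨S=[clo(λx. (x x), ∅) :: clo(λx. (x x), ∅)]; E={x↦clo(λx. (x x), ∅)}; C=[AP]; D=[(∅, ∅, ∅)]⟩
t=8: ⟨S=∅; E={x↦clo(λx. (x x), ∅)}; C=[(x x)]; D=[(∅, {x↦clo(λx. (x x), ∅)}, ∅) :: (∅, ∅, ∅)]⟩
t=9: ⟨S=∅; E={x↦clo(λx. (x x), ∅)}; C=[x :: x :: AP]; D=[(∅, {x↦clo(λx. (x x), ∅)}, ∅) :: (∅, ∅, ∅)]⟩
t=10: ⟨S=[clo(λx. (x x), ∅)]; E={x↦clo(λx. (x x), ∅)}; C=[x :: AP]; D=[(∅, {x↦clo(λx. (x x), ∅)}, ∅) :: (∅, ∅, ∅)]⟩
t=11: ⟨S=[clo(λx. (x x), ∅) :: clo(λx. (x x), ∅)]; E={x↦clo(λx. (x x), ∅)}; C=[AP]; D=[(∅, {x↦clo(λx. (x x), ∅)}, ∅) :: (∅, ∅, ∅)]⟩
t=12: ⟨S=∅; E={x↦clo(λx. (x x), ∅)}; C=[(x x)]; D=[(∅, {x↦clo(λx. (x x), ∅)}, ∅) :: (∅, {x↦clo(λx. (x x), ∅)}, ∅) :: (∅, ∅, ∅)]⟩
t=13: ⟨S=∅; E={x↦clo(λx. (x x), ∅)}; C=[x :: x :: AP]; D=[(∅, {x↦clo(λx. (x x), ∅)}, ∅) :: (∅, {x↦clo(λx. (x x), ∅)}, ∅) :: (∅, ∅, ∅)]⟩
t=14: ⟨S=[clo(λx. (x x), ∅)]; E={x↦clo(λx. (x x), ∅)}; C=[x :: AP]; D=[(∅, {x↦clo(λx. (x x), ∅)}, ∅) :: (∅, {x↦clo(λx. (x x), ∅)}, ∅) :: (∅, ∅, ∅)]⟩
t=15: ⟨S=[clo(λx. (x x), ∅) :: clo(λx. (x x), ∅)]; E={x↦clo(λx. (x x), ∅)}; C=[AP]; D=[(∅, {x↦clo(λx. (x x), ∅)}, ∅) :: (∅, {x↦clo(λx. (x x), ∅)}, ∅) :: (∅, ∅, ∅)]⟩
→ 15 transitions taken and the configuration is still not final: no result within 15 steps

Answer: DIVERGES (no final state within 15 steps)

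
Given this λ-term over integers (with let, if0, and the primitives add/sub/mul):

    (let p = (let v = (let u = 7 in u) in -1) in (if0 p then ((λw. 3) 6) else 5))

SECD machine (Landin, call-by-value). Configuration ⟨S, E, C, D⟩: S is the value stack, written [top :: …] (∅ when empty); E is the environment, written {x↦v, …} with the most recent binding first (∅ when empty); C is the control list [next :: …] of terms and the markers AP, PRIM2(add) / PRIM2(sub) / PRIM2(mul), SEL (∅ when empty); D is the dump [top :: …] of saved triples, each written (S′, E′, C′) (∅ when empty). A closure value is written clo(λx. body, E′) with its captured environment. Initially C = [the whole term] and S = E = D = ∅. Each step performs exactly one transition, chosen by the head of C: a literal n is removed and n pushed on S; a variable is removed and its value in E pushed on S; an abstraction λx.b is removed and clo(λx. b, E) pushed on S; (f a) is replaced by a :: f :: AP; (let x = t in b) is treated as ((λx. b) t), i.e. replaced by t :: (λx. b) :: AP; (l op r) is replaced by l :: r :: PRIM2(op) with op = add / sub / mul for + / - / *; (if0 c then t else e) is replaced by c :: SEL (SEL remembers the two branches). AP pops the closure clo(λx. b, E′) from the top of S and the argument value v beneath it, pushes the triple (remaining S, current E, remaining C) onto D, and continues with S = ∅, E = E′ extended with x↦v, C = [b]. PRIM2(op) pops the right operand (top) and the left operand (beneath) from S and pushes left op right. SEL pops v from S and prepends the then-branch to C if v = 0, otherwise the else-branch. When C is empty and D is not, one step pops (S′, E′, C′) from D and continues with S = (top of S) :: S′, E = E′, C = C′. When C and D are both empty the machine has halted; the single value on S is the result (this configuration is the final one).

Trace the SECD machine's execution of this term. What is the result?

Answer: 5

Derivation:
0. <S=∅, E=∅, C=[(let p = (let v = (let u = 7 in u) in -1) in (if0 p then ((λw. 3) 6) else 5))], D=∅>
1. <S=∅, E=∅, C=[(let v = (let u = 7 in u) in -1) :: (λp. (if0 p then ((λw. 3) 6) else 5)) :: AP], D=∅>
2. <S=∅, E=∅, C=[(let u = 7 in u) :: (λv. -1) :: AP :: (λp. (if0 p then ((λw. 3) 6) else 5)) :: AP], D=∅>
3. <S=∅, E=∅, C=[7 :: (λu. u) :: AP :: (λv. -1) :: AP :: (λp. (if0 p then ((λw. 3) 6) else 5)) :: AP], D=∅>
4. <S=[7], E=∅, C=[(λu. u) :: AP :: (λv. -1) :: AP :: (λp. (if0 p then ((λw. 3) 6) else 5)) :: AP], D=∅>
5. <S=[clo(λu. u, ∅) :: 7], E=∅, C=[AP :: (λv. -1) :: AP :: (λp. (if0 p then ((λw. 3) 6) else 5)) :: AP], D=∅>
6. <S=∅, E={u↦7}, C=[u], D=[(∅, ∅, [(λv. -1) :: AP :: (λp. (if0 p then ((λw. 3) 6) else 5)) :: AP])]>
7. <S=[7], E={u↦7}, C=∅, D=[(∅, ∅, [(λv. -1) :: AP :: (λp. (if0 p then ((λw. 3) 6) else 5)) :: AP])]>
8. <S=[7], E=∅, C=[(λv. -1) :: AP :: (λp. (if0 p then ((λw. 3) 6) else 5)) :: AP], D=∅>
9. <S=[clo(λv. -1, ∅) :: 7], E=∅, C=[AP :: (λp. (if0 p then ((λw. 3) 6) else 5)) :: AP], D=∅>
10. <S=∅, E={v↦7}, C=[-1], D=[(∅, ∅, [(λp. (if0 p then ((λw. 3) 6) else 5)) :: AP])]>
11. <S=[-1], E={v↦7}, C=∅, D=[(∅, ∅, [(λp. (if0 p then ((λw. 3) 6) else 5)) :: AP])]>
12. <S=[-1], E=∅, C=[(λp. (if0 p then ((λw. 3) 6) else 5)) :: AP], D=∅>
13. <S=[clo(λp. (if0 p then ((λw. 3) 6) else 5), ∅) :: -1], E=∅, C=[AP], D=∅>
14. <S=∅, E={p↦-1}, C=[(if0 p then ((λw. 3) 6) else 5)], D=[(∅, ∅, ∅)]>
15. <S=∅, E={p↦-1}, C=[p :: SEL], D=[(∅, ∅, ∅)]>
16. <S=[-1], E={p↦-1}, C=[SEL], D=[(∅, ∅, ∅)]>
17. <S=∅, E={p↦-1}, C=[5], D=[(∅, ∅, ∅)]>
18. <S=[5], E={p↦-1}, C=∅, D=[(∅, ∅, ∅)]>
19. <S=[5], E=∅, C=∅, D=∅>
→ final value 5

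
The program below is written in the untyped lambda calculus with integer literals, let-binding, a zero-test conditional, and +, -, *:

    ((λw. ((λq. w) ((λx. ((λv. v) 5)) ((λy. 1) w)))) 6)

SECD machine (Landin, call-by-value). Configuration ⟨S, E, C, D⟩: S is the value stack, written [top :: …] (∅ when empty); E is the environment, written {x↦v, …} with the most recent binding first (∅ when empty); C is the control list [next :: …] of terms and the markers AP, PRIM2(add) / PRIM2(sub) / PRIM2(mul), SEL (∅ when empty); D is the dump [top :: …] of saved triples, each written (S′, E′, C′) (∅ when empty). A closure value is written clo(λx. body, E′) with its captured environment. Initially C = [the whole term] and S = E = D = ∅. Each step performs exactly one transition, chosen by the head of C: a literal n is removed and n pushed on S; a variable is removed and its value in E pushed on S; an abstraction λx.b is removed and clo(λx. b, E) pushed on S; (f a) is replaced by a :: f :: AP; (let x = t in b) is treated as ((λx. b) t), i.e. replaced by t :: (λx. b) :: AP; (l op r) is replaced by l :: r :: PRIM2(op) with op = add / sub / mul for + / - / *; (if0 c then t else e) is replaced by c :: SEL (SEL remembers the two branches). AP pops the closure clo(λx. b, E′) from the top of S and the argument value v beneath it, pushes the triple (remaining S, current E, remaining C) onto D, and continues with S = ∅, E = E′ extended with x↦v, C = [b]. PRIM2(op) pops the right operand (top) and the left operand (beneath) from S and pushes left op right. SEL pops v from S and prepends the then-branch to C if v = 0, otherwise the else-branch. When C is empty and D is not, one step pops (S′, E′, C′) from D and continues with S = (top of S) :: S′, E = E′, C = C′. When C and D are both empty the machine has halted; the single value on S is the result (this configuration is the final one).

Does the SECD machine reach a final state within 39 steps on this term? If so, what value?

0. [S=∅ | E=∅ | C=[((λw. ((λq. w) ((λx. ((λv. v) 5)) ((λy. 1) w)))) 6)] | D=∅]
1. [S=∅ | E=∅ | C=[6 :: (λw. ((λq. w) ((λx. ((λv. v) 5)) ((λy. 1) w)))) :: AP] | D=∅]
2. [S=[6] | E=∅ | C=[(λw. ((λq. w) ((λx. ((λv. v) 5)) ((λy. 1) w)))) :: AP] | D=∅]
3. [S=[clo(λw. ((λq. w) ((λx. ((λv. v) 5)) ((λy. 1) w))), ∅) :: 6] | E=∅ | C=[AP] | D=∅]
4. [S=∅ | E={w↦6} | C=[((λq. w) ((λx. ((λv. v) 5)) ((λy. 1) w)))] | D=[(∅, ∅, ∅)]]
5. [S=∅ | E={w↦6} | C=[((λx. ((λv. v) 5)) ((λy. 1) w)) :: (λq. w) :: AP] | D=[(∅, ∅, ∅)]]
6. [S=∅ | E={w↦6} | C=[((λy. 1) w) :: (λx. ((λv. v) 5)) :: AP :: (λq. w) :: AP] | D=[(∅, ∅, ∅)]]
7. [S=∅ | E={w↦6} | C=[w :: (λy. 1) :: AP :: (λx. ((λv. v) 5)) :: AP :: (λq. w) :: AP] | D=[(∅, ∅, ∅)]]
8. [S=[6] | E={w↦6} | C=[(λy. 1) :: AP :: (λx. ((λv. v) 5)) :: AP :: (λq. w) :: AP] | D=[(∅, ∅, ∅)]]
9. [S=[clo(λy. 1, {w↦6}) :: 6] | E={w↦6} | C=[AP :: (λx. ((λv. v) 5)) :: AP :: (λq. w) :: AP] | D=[(∅, ∅, ∅)]]
10. [S=∅ | E={y↦6, w↦6} | C=[1] | D=[(∅, {w↦6}, [(λx. ((λv. v) 5)) :: AP :: (λq. w) :: AP]) :: (∅, ∅, ∅)]]
11. [S=[1] | E={y↦6, w↦6} | C=∅ | D=[(∅, {w↦6}, [(λx. ((λv. v) 5)) :: AP :: (λq. w) :: AP]) :: (∅, ∅, ∅)]]
12. [S=[1] | E={w↦6} | C=[(λx. ((λv. v) 5)) :: AP :: (λq. w) :: AP] | D=[(∅, ∅, ∅)]]
13. [S=[clo(λx. ((λv. v) 5), {w↦6}) :: 1] | E={w↦6} | C=[AP :: (λq. w) :: AP] | D=[(∅, ∅, ∅)]]
14. [S=∅ | E={x↦1, w↦6} | C=[((λv. v) 5)] | D=[(∅, {w↦6}, [(λq. w) :: AP]) :: (∅, ∅, ∅)]]
15. [S=∅ | E={x↦1, w↦6} | C=[5 :: (λv. v) :: AP] | D=[(∅, {w↦6}, [(λq. w) :: AP]) :: (∅, ∅, ∅)]]
16. [S=[5] | E={x↦1, w↦6} | C=[(λv. v) :: AP] | D=[(∅, {w↦6}, [(λq. w) :: AP]) :: (∅, ∅, ∅)]]
17. [S=[clo(λv. v, {x↦1, w↦6}) :: 5] | E={x↦1, w↦6} | C=[AP] | D=[(∅, {w↦6}, [(λq. w) :: AP]) :: (∅, ∅, ∅)]]
18. [S=∅ | E={v↦5, x↦1, w↦6} | C=[v] | D=[(∅, {x↦1, w↦6}, ∅) :: (∅, {w↦6}, [(λq. w) :: AP]) :: (∅, ∅, ∅)]]
19. [S=[5] | E={v↦5, x↦1, w↦6} | C=∅ | D=[(∅, {x↦1, w↦6}, ∅) :: (∅, {w↦6}, [(λq. w) :: AP]) :: (∅, ∅, ∅)]]
20. [S=[5] | E={x↦1, w↦6} | C=∅ | D=[(∅, {w↦6}, [(λq. w) :: AP]) :: (∅, ∅, ∅)]]
21. [S=[5] | E={w↦6} | C=[(λq. w) :: AP] | D=[(∅, ∅, ∅)]]
22. [S=[clo(λq. w, {w↦6}) :: 5] | E={w↦6} | C=[AP] | D=[(∅, ∅, ∅)]]
23. [S=∅ | E={q↦5, w↦6} | C=[w] | D=[(∅, {w↦6}, ∅) :: (∅, ∅, ∅)]]
24. [S=[6] | E={q↦5, w↦6} | C=∅ | D=[(∅, {w↦6}, ∅) :: (∅, ∅, ∅)]]
25. [S=[6] | E={w↦6} | C=∅ | D=[(∅, ∅, ∅)]]
26. [S=[6] | E=∅ | C=∅ | D=∅]
→ final value 6

Answer: 6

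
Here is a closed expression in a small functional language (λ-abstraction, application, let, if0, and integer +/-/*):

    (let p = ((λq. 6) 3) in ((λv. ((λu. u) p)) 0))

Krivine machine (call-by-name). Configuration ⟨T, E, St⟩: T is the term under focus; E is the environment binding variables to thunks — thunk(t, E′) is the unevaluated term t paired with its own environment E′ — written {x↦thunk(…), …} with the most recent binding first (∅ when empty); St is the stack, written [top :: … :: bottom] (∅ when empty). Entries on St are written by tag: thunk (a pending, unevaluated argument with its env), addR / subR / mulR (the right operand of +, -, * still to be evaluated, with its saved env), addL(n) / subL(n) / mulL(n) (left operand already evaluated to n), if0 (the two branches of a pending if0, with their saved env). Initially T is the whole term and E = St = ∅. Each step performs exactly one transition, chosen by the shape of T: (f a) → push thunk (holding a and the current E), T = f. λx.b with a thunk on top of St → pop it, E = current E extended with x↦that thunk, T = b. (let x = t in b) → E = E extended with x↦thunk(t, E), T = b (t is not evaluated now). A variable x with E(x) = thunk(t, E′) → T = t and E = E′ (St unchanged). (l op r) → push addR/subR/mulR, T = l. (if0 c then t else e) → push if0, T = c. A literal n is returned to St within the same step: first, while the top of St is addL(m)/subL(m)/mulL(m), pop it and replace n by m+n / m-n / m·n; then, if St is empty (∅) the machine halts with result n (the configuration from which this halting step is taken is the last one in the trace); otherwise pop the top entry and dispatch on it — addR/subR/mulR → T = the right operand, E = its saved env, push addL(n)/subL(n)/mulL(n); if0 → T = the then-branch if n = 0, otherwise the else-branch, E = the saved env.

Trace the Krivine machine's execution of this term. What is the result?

t=0: ⟨T=(let p = ((λq. 6) 3) in ((λv. ((λu. u) p)) 0)); E=∅; St=∅⟩
t=1: ⟨T=((λv. ((λu. u) p)) 0); E={p↦thunk(((λq. 6) 3), ∅)}; St=∅⟩
t=2: ⟨T=(λv. ((λu. u) p)); E={p↦thunk(((λq. 6) 3), ∅)}; St=[thunk]⟩
t=3: ⟨T=((λu. u) p); E={v↦thunk(0, {p↦thunk(((λq. 6) 3), ∅)}), p↦thunk(((λq. 6) 3), ∅)}; St=∅⟩
t=4: ⟨T=(λu. u); E={v↦thunk(0, {p↦thunk(((λq. 6) 3), ∅)}), p↦thunk(((λq. 6) 3), ∅)}; St=[thunk]⟩
t=5: ⟨T=u; E={u↦thunk(p, {v↦thunk(0, {p↦thunk(((λq. 6) 3), ∅)}), p↦thunk(((λq. 6) 3), ∅)}), v↦thunk(0, {p↦thunk(((λq. 6) 3), ∅)}), p↦thunk(((λq. 6) 3), ∅)}; St=∅⟩
t=6: ⟨T=p; E={v↦thunk(0, {p↦thunk(((λq. 6) 3), ∅)}), p↦thunk(((λq. 6) 3), ∅)}; St=∅⟩
t=7: ⟨T=((λq. 6) 3); E=∅; St=∅⟩
t=8: ⟨T=(λq. 6); E=∅; St=[thunk]⟩
t=9: ⟨T=6; E={q↦thunk(3, ∅)}; St=∅⟩
→ final value 6

Answer: 6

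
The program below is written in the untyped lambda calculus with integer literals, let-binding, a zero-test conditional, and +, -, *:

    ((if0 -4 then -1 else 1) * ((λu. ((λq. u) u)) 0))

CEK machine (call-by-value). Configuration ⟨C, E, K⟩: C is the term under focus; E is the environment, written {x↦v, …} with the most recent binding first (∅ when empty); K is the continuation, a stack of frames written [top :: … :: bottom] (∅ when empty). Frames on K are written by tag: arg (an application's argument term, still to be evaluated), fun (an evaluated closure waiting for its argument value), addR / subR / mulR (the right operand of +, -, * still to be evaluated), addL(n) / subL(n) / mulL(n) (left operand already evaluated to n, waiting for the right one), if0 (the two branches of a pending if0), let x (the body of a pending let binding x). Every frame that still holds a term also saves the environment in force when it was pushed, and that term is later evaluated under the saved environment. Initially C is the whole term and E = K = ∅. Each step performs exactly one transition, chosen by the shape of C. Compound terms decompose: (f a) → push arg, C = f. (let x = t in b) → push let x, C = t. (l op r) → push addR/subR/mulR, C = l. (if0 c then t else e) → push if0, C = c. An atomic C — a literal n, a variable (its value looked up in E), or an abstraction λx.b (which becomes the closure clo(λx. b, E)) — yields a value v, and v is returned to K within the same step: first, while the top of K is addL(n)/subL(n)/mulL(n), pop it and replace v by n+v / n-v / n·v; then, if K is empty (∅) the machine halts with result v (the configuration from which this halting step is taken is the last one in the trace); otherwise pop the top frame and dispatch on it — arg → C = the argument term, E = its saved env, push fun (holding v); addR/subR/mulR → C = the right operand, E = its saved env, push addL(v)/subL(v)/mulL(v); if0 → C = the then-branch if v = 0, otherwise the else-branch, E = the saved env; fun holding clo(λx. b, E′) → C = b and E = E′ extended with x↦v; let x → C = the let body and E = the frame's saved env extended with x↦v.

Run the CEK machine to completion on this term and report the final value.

[0] [C=((if0 -4 then -1 else 1) * ((λu. ((λq. u) u)) 0)) | E=∅ | K=∅]
[1] [C=(if0 -4 then -1 else 1) | E=∅ | K=[mulR]]
[2] [C=-4 | E=∅ | K=[if0 :: mulR]]
[3] [C=1 | E=∅ | K=[mulR]]
[4] [C=((λu. ((λq. u) u)) 0) | E=∅ | K=[mulL(1)]]
[5] [C=(λu. ((λq. u) u)) | E=∅ | K=[arg :: mulL(1)]]
[6] [C=0 | E=∅ | K=[fun :: mulL(1)]]
[7] [C=((λq. u) u) | E={u↦0} | K=[mulL(1)]]
[8] [C=(λq. u) | E={u↦0} | K=[arg :: mulL(1)]]
[9] [C=u | E={u↦0} | K=[fun :: mulL(1)]]
[10] [C=u | E={q↦0, u↦0} | K=[mulL(1)]]
→ final value 0

Answer: 0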